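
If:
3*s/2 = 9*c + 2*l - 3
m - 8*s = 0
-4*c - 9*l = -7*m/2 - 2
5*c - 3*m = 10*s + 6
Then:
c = 122/317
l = -102/317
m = -304/317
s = -38/317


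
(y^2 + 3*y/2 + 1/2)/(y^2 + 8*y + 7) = (y + 1/2)/(y + 7)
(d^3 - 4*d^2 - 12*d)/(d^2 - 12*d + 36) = d*(d + 2)/(d - 6)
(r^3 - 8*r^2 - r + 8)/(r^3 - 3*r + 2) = (r^2 - 7*r - 8)/(r^2 + r - 2)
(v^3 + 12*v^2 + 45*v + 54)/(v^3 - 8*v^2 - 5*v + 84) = (v^2 + 9*v + 18)/(v^2 - 11*v + 28)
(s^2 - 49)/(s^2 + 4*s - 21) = (s - 7)/(s - 3)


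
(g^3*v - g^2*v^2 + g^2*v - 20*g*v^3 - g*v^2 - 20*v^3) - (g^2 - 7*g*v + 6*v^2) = g^3*v - g^2*v^2 + g^2*v - g^2 - 20*g*v^3 - g*v^2 + 7*g*v - 20*v^3 - 6*v^2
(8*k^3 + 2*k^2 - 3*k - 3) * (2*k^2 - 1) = 16*k^5 + 4*k^4 - 14*k^3 - 8*k^2 + 3*k + 3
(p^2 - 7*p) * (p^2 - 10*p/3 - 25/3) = p^4 - 31*p^3/3 + 15*p^2 + 175*p/3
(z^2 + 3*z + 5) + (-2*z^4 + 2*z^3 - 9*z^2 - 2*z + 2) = -2*z^4 + 2*z^3 - 8*z^2 + z + 7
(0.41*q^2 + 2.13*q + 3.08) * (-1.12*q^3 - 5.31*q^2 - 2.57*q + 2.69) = -0.4592*q^5 - 4.5627*q^4 - 15.8136*q^3 - 20.726*q^2 - 2.1859*q + 8.2852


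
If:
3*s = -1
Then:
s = -1/3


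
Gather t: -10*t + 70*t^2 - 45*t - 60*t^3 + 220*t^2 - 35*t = -60*t^3 + 290*t^2 - 90*t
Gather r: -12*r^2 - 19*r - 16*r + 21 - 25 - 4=-12*r^2 - 35*r - 8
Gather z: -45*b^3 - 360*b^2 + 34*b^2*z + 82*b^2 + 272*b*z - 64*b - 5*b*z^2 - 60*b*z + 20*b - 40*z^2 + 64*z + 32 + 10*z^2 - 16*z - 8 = -45*b^3 - 278*b^2 - 44*b + z^2*(-5*b - 30) + z*(34*b^2 + 212*b + 48) + 24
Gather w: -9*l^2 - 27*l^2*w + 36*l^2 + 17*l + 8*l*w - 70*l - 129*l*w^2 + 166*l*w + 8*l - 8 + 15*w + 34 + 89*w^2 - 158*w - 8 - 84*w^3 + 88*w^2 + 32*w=27*l^2 - 45*l - 84*w^3 + w^2*(177 - 129*l) + w*(-27*l^2 + 174*l - 111) + 18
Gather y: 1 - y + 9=10 - y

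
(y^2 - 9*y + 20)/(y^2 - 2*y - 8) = (y - 5)/(y + 2)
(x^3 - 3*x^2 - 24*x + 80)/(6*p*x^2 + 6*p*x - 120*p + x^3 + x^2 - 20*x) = (x - 4)/(6*p + x)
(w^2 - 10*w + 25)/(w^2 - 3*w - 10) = (w - 5)/(w + 2)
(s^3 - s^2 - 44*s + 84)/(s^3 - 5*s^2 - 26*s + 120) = (s^2 + 5*s - 14)/(s^2 + s - 20)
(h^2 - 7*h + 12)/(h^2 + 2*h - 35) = (h^2 - 7*h + 12)/(h^2 + 2*h - 35)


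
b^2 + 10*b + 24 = (b + 4)*(b + 6)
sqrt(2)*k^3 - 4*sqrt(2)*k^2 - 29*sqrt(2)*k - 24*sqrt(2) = (k - 8)*(k + 3)*(sqrt(2)*k + sqrt(2))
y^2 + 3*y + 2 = (y + 1)*(y + 2)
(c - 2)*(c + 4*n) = c^2 + 4*c*n - 2*c - 8*n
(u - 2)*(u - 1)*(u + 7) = u^3 + 4*u^2 - 19*u + 14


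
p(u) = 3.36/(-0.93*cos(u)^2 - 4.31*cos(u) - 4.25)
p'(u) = 3.36*(-1.86*sin(u)*cos(u) - 4.31*sin(u))/(-0.93*cos(u)^2 - 4.31*cos(u) - 4.25)^2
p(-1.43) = -0.69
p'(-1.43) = 0.64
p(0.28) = -0.36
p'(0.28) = -0.07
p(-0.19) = -0.36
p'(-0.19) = 0.04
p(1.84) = -1.06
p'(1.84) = -1.23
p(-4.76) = -0.75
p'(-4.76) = -0.74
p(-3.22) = -3.83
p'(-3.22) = -0.84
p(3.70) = -2.66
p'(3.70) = 3.05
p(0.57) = -0.39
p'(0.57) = -0.15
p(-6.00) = -0.36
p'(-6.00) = -0.07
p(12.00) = -0.39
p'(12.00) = 0.15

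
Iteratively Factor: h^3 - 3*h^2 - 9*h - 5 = (h + 1)*(h^2 - 4*h - 5) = (h + 1)^2*(h - 5)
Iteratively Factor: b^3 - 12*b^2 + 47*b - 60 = (b - 5)*(b^2 - 7*b + 12) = (b - 5)*(b - 3)*(b - 4)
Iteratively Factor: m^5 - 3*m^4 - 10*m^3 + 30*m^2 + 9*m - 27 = (m + 3)*(m^4 - 6*m^3 + 8*m^2 + 6*m - 9) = (m + 1)*(m + 3)*(m^3 - 7*m^2 + 15*m - 9) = (m - 3)*(m + 1)*(m + 3)*(m^2 - 4*m + 3) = (m - 3)^2*(m + 1)*(m + 3)*(m - 1)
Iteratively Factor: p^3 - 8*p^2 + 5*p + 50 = (p - 5)*(p^2 - 3*p - 10) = (p - 5)^2*(p + 2)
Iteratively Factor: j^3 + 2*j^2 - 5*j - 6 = (j + 1)*(j^2 + j - 6) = (j - 2)*(j + 1)*(j + 3)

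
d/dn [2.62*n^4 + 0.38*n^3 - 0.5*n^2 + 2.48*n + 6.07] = 10.48*n^3 + 1.14*n^2 - 1.0*n + 2.48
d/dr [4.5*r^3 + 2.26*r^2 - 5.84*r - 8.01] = 13.5*r^2 + 4.52*r - 5.84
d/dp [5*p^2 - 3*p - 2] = 10*p - 3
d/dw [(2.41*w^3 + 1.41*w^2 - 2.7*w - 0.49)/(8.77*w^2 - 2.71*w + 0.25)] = (21.1357*w^4 - 13.0622*w^3 + 21.6654*w^2 + 9.2996*w - 2.0029)/(76.9129*w^4 - 47.5334*w^3 + 11.7291*w^2 - 1.355*w + 0.0625)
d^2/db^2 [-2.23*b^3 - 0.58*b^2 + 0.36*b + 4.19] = -13.38*b - 1.16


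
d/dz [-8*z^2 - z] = -16*z - 1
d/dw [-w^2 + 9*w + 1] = 9 - 2*w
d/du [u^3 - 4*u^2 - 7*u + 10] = 3*u^2 - 8*u - 7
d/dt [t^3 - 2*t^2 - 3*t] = 3*t^2 - 4*t - 3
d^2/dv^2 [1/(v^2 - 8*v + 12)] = 2*(-v^2 + 8*v + 4*(v - 4)^2 - 12)/(v^2 - 8*v + 12)^3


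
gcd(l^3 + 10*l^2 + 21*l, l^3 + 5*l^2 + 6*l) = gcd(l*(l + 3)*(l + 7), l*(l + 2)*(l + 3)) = l^2 + 3*l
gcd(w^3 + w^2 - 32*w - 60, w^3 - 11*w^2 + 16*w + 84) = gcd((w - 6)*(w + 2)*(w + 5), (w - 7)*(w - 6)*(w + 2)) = w^2 - 4*w - 12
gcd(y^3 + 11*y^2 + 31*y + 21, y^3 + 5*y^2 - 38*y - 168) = y + 7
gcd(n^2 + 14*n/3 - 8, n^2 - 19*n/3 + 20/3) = n - 4/3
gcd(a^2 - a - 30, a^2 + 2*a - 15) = a + 5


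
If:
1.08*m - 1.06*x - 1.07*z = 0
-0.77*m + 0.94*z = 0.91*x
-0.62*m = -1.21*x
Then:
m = 0.00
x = 0.00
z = 0.00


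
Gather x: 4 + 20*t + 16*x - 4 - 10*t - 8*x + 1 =10*t + 8*x + 1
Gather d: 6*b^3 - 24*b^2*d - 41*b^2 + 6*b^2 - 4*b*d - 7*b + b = 6*b^3 - 35*b^2 - 6*b + d*(-24*b^2 - 4*b)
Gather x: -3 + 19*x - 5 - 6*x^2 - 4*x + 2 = -6*x^2 + 15*x - 6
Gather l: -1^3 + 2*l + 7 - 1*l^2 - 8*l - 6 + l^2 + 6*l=0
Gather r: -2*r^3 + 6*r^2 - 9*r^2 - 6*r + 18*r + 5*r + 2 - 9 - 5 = -2*r^3 - 3*r^2 + 17*r - 12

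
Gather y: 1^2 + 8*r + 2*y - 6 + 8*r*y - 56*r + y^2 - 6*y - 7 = -48*r + y^2 + y*(8*r - 4) - 12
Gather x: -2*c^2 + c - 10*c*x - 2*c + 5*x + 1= -2*c^2 - c + x*(5 - 10*c) + 1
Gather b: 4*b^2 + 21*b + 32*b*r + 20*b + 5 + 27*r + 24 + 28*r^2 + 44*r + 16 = 4*b^2 + b*(32*r + 41) + 28*r^2 + 71*r + 45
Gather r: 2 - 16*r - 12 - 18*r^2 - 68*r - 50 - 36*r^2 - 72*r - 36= -54*r^2 - 156*r - 96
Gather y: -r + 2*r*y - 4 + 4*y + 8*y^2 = -r + 8*y^2 + y*(2*r + 4) - 4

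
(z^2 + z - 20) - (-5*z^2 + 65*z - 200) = 6*z^2 - 64*z + 180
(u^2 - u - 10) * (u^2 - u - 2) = u^4 - 2*u^3 - 11*u^2 + 12*u + 20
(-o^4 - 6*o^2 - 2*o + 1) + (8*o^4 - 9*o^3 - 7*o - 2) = 7*o^4 - 9*o^3 - 6*o^2 - 9*o - 1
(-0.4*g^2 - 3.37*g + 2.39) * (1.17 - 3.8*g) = 1.52*g^3 + 12.338*g^2 - 13.0249*g + 2.7963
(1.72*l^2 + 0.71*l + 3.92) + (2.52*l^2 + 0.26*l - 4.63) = 4.24*l^2 + 0.97*l - 0.71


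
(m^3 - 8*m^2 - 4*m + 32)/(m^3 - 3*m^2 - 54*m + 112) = (m + 2)/(m + 7)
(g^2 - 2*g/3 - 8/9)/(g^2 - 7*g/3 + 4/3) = (g + 2/3)/(g - 1)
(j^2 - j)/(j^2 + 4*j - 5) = j/(j + 5)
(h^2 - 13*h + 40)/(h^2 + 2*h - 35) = (h - 8)/(h + 7)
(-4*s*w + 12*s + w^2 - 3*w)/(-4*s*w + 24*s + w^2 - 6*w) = (w - 3)/(w - 6)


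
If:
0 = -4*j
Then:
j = 0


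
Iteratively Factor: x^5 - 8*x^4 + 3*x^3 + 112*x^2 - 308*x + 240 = (x + 4)*(x^4 - 12*x^3 + 51*x^2 - 92*x + 60) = (x - 5)*(x + 4)*(x^3 - 7*x^2 + 16*x - 12) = (x - 5)*(x - 3)*(x + 4)*(x^2 - 4*x + 4) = (x - 5)*(x - 3)*(x - 2)*(x + 4)*(x - 2)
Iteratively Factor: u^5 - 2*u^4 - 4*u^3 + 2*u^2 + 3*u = (u)*(u^4 - 2*u^3 - 4*u^2 + 2*u + 3) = u*(u + 1)*(u^3 - 3*u^2 - u + 3) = u*(u + 1)^2*(u^2 - 4*u + 3) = u*(u - 3)*(u + 1)^2*(u - 1)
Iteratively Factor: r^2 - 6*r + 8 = (r - 2)*(r - 4)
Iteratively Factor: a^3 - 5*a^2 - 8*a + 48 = (a + 3)*(a^2 - 8*a + 16) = (a - 4)*(a + 3)*(a - 4)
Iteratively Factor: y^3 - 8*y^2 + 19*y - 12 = (y - 3)*(y^2 - 5*y + 4) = (y - 4)*(y - 3)*(y - 1)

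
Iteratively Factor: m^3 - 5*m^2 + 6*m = (m)*(m^2 - 5*m + 6) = m*(m - 3)*(m - 2)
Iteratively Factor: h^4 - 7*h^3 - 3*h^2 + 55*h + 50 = (h - 5)*(h^3 - 2*h^2 - 13*h - 10) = (h - 5)^2*(h^2 + 3*h + 2) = (h - 5)^2*(h + 1)*(h + 2)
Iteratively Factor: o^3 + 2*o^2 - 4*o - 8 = (o + 2)*(o^2 - 4) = (o + 2)^2*(o - 2)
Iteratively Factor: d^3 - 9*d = (d)*(d^2 - 9) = d*(d - 3)*(d + 3)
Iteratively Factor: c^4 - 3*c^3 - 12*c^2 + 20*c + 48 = (c - 4)*(c^3 + c^2 - 8*c - 12) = (c - 4)*(c - 3)*(c^2 + 4*c + 4) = (c - 4)*(c - 3)*(c + 2)*(c + 2)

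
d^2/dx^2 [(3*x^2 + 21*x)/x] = 0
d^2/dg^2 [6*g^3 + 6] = 36*g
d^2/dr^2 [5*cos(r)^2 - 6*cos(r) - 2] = 6*cos(r) - 10*cos(2*r)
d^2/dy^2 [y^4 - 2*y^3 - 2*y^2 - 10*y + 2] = 12*y^2 - 12*y - 4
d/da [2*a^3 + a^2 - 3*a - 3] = 6*a^2 + 2*a - 3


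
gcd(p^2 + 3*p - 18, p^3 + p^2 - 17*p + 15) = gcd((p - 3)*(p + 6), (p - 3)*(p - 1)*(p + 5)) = p - 3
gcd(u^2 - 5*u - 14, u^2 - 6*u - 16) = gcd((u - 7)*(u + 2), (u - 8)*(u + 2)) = u + 2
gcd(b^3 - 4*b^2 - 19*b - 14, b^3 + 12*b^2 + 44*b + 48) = b + 2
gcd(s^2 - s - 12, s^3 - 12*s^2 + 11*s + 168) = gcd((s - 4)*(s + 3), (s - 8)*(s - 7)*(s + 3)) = s + 3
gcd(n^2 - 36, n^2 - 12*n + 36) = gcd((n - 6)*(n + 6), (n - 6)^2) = n - 6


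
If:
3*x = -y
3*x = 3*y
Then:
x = 0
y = 0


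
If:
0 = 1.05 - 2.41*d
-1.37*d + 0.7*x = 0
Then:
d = 0.44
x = 0.85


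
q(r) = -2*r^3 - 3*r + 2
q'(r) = -6*r^2 - 3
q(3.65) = -106.20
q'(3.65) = -82.94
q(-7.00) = 709.00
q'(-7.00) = -297.00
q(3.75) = -114.72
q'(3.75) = -87.38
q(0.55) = 0.02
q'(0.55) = -4.82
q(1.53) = -9.75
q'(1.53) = -17.05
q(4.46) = -188.81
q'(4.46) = -122.35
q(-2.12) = 27.42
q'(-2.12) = -29.97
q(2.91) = -56.01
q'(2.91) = -53.81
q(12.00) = -3490.00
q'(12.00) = -867.00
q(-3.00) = 65.00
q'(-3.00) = -57.00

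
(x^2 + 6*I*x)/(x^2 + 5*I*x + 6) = x/(x - I)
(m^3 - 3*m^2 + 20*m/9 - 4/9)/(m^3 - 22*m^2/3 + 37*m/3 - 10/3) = (m - 2/3)/(m - 5)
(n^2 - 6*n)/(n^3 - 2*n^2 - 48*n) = (6 - n)/(-n^2 + 2*n + 48)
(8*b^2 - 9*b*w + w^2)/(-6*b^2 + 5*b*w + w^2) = (-8*b + w)/(6*b + w)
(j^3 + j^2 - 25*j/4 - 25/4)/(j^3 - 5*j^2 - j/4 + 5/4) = (4*j^3 + 4*j^2 - 25*j - 25)/(4*j^3 - 20*j^2 - j + 5)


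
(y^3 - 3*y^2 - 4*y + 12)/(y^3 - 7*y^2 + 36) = (y - 2)/(y - 6)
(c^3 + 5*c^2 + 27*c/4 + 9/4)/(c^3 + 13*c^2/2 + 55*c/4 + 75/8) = 2*(2*c^2 + 7*c + 3)/(4*c^2 + 20*c + 25)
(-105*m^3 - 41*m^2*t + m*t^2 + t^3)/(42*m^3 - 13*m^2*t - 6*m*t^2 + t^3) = (5*m + t)/(-2*m + t)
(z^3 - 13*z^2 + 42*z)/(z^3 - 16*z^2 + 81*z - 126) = z/(z - 3)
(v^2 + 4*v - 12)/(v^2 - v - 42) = (v - 2)/(v - 7)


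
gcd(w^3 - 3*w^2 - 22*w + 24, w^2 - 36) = w - 6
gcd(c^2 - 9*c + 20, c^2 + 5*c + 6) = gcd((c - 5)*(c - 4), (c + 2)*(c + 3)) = 1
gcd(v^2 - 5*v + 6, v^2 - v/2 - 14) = 1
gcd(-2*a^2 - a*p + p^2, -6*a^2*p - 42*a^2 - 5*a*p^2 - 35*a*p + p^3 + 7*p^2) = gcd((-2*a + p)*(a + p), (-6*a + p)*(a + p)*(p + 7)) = a + p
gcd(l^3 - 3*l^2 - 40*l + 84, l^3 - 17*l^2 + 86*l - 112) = l^2 - 9*l + 14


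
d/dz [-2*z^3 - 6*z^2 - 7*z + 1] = -6*z^2 - 12*z - 7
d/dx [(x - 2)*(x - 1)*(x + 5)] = 3*x^2 + 4*x - 13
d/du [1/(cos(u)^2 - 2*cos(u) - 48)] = 2*(cos(u) - 1)*sin(u)/(sin(u)^2 + 2*cos(u) + 47)^2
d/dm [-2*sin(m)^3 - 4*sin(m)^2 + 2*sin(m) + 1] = 2*(-3*sin(m)^2 - 4*sin(m) + 1)*cos(m)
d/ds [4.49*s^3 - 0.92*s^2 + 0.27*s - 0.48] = 13.47*s^2 - 1.84*s + 0.27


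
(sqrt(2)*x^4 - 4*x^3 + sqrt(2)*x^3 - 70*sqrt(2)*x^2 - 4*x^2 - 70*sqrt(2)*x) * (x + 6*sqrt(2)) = sqrt(2)*x^5 + sqrt(2)*x^4 + 8*x^4 - 94*sqrt(2)*x^3 + 8*x^3 - 840*x^2 - 94*sqrt(2)*x^2 - 840*x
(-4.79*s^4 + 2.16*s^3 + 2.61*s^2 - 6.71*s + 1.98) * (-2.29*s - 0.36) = 10.9691*s^5 - 3.222*s^4 - 6.7545*s^3 + 14.4263*s^2 - 2.1186*s - 0.7128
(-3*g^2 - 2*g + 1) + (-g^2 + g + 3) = -4*g^2 - g + 4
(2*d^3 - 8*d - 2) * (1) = 2*d^3 - 8*d - 2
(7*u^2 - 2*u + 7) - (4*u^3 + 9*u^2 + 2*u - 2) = -4*u^3 - 2*u^2 - 4*u + 9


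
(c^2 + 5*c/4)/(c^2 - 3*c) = (c + 5/4)/(c - 3)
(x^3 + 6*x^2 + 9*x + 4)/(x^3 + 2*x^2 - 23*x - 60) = (x^2 + 2*x + 1)/(x^2 - 2*x - 15)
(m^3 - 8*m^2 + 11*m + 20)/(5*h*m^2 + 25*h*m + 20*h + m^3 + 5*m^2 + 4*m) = (m^2 - 9*m + 20)/(5*h*m + 20*h + m^2 + 4*m)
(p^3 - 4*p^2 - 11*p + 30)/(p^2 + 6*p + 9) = (p^2 - 7*p + 10)/(p + 3)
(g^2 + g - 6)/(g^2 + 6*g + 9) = (g - 2)/(g + 3)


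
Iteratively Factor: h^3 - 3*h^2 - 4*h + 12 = (h - 3)*(h^2 - 4) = (h - 3)*(h + 2)*(h - 2)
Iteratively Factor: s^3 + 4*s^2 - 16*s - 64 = (s - 4)*(s^2 + 8*s + 16) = (s - 4)*(s + 4)*(s + 4)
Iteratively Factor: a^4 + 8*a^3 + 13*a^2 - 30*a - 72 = (a - 2)*(a^3 + 10*a^2 + 33*a + 36) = (a - 2)*(a + 3)*(a^2 + 7*a + 12) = (a - 2)*(a + 3)^2*(a + 4)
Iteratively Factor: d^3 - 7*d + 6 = (d - 1)*(d^2 + d - 6) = (d - 2)*(d - 1)*(d + 3)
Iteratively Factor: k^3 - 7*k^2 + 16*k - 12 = (k - 2)*(k^2 - 5*k + 6) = (k - 3)*(k - 2)*(k - 2)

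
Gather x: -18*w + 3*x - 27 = -18*w + 3*x - 27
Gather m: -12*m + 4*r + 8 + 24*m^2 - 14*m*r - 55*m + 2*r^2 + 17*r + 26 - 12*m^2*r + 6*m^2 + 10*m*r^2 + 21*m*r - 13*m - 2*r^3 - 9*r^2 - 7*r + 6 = m^2*(30 - 12*r) + m*(10*r^2 + 7*r - 80) - 2*r^3 - 7*r^2 + 14*r + 40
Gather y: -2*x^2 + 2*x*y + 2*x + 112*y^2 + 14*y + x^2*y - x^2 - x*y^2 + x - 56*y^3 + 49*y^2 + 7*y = -3*x^2 + 3*x - 56*y^3 + y^2*(161 - x) + y*(x^2 + 2*x + 21)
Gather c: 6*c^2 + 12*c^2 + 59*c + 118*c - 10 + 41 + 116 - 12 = 18*c^2 + 177*c + 135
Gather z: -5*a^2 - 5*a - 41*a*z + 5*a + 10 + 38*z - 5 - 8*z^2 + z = -5*a^2 - 8*z^2 + z*(39 - 41*a) + 5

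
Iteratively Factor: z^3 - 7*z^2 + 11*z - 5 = (z - 1)*(z^2 - 6*z + 5) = (z - 1)^2*(z - 5)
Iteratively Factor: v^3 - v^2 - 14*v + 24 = (v + 4)*(v^2 - 5*v + 6) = (v - 3)*(v + 4)*(v - 2)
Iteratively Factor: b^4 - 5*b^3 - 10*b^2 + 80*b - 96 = (b - 3)*(b^3 - 2*b^2 - 16*b + 32) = (b - 3)*(b + 4)*(b^2 - 6*b + 8) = (b - 3)*(b - 2)*(b + 4)*(b - 4)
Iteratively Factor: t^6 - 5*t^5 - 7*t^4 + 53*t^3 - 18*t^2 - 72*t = (t)*(t^5 - 5*t^4 - 7*t^3 + 53*t^2 - 18*t - 72) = t*(t - 4)*(t^4 - t^3 - 11*t^2 + 9*t + 18) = t*(t - 4)*(t + 3)*(t^3 - 4*t^2 + t + 6) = t*(t - 4)*(t + 1)*(t + 3)*(t^2 - 5*t + 6) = t*(t - 4)*(t - 2)*(t + 1)*(t + 3)*(t - 3)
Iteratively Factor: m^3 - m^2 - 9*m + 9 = (m + 3)*(m^2 - 4*m + 3) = (m - 3)*(m + 3)*(m - 1)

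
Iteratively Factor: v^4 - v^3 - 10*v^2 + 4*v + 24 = (v + 2)*(v^3 - 3*v^2 - 4*v + 12) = (v + 2)^2*(v^2 - 5*v + 6) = (v - 2)*(v + 2)^2*(v - 3)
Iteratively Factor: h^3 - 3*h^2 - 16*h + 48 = (h - 3)*(h^2 - 16) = (h - 4)*(h - 3)*(h + 4)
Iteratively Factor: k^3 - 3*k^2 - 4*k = (k)*(k^2 - 3*k - 4) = k*(k - 4)*(k + 1)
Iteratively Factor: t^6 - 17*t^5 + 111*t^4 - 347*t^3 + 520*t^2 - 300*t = (t - 3)*(t^5 - 14*t^4 + 69*t^3 - 140*t^2 + 100*t) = (t - 3)*(t - 2)*(t^4 - 12*t^3 + 45*t^2 - 50*t) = (t - 3)*(t - 2)^2*(t^3 - 10*t^2 + 25*t) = (t - 5)*(t - 3)*(t - 2)^2*(t^2 - 5*t) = t*(t - 5)*(t - 3)*(t - 2)^2*(t - 5)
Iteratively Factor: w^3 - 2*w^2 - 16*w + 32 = (w + 4)*(w^2 - 6*w + 8) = (w - 2)*(w + 4)*(w - 4)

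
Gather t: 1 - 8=-7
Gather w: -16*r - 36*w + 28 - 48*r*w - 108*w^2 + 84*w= -16*r - 108*w^2 + w*(48 - 48*r) + 28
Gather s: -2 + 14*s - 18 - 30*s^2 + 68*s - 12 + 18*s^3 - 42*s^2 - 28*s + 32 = 18*s^3 - 72*s^2 + 54*s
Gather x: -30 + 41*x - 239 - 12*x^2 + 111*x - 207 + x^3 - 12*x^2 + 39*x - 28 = x^3 - 24*x^2 + 191*x - 504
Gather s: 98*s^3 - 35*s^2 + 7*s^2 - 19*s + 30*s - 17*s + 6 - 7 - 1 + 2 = 98*s^3 - 28*s^2 - 6*s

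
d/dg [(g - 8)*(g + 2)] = 2*g - 6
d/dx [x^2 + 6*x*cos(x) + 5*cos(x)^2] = -6*x*sin(x) + 2*x - 5*sin(2*x) + 6*cos(x)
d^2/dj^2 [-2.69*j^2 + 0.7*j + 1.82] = -5.38000000000000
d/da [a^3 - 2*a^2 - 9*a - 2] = 3*a^2 - 4*a - 9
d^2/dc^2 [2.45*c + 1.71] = 0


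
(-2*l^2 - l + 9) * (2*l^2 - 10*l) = -4*l^4 + 18*l^3 + 28*l^2 - 90*l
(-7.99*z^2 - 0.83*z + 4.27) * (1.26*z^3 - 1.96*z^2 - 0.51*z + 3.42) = -10.0674*z^5 + 14.6146*z^4 + 11.0819*z^3 - 35.2717*z^2 - 5.0163*z + 14.6034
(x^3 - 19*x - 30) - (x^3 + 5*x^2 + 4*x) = -5*x^2 - 23*x - 30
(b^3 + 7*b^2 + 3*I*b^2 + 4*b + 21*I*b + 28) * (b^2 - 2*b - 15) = b^5 + 5*b^4 + 3*I*b^4 - 25*b^3 + 15*I*b^3 - 85*b^2 - 87*I*b^2 - 116*b - 315*I*b - 420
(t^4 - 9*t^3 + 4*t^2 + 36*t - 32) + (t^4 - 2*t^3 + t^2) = 2*t^4 - 11*t^3 + 5*t^2 + 36*t - 32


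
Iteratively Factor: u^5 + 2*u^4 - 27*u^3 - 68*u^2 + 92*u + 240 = (u + 4)*(u^4 - 2*u^3 - 19*u^2 + 8*u + 60) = (u - 2)*(u + 4)*(u^3 - 19*u - 30) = (u - 5)*(u - 2)*(u + 4)*(u^2 + 5*u + 6) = (u - 5)*(u - 2)*(u + 2)*(u + 4)*(u + 3)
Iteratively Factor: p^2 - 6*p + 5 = (p - 5)*(p - 1)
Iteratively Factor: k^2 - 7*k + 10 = (k - 2)*(k - 5)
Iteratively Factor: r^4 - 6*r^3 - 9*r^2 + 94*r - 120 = (r - 3)*(r^3 - 3*r^2 - 18*r + 40) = (r - 3)*(r - 2)*(r^2 - r - 20) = (r - 5)*(r - 3)*(r - 2)*(r + 4)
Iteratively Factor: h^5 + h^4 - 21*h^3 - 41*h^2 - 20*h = (h + 1)*(h^4 - 21*h^2 - 20*h) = (h - 5)*(h + 1)*(h^3 + 5*h^2 + 4*h) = h*(h - 5)*(h + 1)*(h^2 + 5*h + 4) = h*(h - 5)*(h + 1)*(h + 4)*(h + 1)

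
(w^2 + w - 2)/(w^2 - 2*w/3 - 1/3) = 3*(w + 2)/(3*w + 1)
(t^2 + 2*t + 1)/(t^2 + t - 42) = (t^2 + 2*t + 1)/(t^2 + t - 42)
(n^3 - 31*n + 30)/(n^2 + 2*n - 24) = (n^2 - 6*n + 5)/(n - 4)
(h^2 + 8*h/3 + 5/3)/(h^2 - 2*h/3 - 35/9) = 3*(h + 1)/(3*h - 7)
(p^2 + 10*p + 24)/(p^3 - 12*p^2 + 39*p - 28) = (p^2 + 10*p + 24)/(p^3 - 12*p^2 + 39*p - 28)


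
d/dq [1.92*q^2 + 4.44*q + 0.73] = 3.84*q + 4.44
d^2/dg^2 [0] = 0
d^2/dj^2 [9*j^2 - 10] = 18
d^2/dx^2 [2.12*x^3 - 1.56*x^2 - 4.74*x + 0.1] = 12.72*x - 3.12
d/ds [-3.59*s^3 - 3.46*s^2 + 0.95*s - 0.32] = -10.77*s^2 - 6.92*s + 0.95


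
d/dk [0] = 0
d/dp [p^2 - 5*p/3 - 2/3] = 2*p - 5/3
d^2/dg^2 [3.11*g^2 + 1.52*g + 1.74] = 6.22000000000000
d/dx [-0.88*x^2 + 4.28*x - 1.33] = 4.28 - 1.76*x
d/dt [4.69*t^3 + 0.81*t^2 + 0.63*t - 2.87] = 14.07*t^2 + 1.62*t + 0.63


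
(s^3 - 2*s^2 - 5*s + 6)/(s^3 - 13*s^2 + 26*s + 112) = (s^2 - 4*s + 3)/(s^2 - 15*s + 56)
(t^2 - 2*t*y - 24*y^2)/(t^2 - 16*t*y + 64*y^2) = (t^2 - 2*t*y - 24*y^2)/(t^2 - 16*t*y + 64*y^2)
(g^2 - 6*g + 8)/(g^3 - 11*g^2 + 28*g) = (g - 2)/(g*(g - 7))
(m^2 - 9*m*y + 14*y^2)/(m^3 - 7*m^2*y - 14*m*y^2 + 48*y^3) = (-m + 7*y)/(-m^2 + 5*m*y + 24*y^2)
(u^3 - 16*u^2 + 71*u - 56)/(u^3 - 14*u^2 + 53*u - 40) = (u - 7)/(u - 5)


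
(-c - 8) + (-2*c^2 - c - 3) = -2*c^2 - 2*c - 11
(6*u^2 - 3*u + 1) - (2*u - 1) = 6*u^2 - 5*u + 2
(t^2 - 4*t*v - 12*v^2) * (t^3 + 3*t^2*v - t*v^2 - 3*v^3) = t^5 - t^4*v - 25*t^3*v^2 - 35*t^2*v^3 + 24*t*v^4 + 36*v^5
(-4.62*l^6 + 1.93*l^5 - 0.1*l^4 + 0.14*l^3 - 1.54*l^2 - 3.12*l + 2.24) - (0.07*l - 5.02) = -4.62*l^6 + 1.93*l^5 - 0.1*l^4 + 0.14*l^3 - 1.54*l^2 - 3.19*l + 7.26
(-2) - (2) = -4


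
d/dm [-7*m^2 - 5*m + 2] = -14*m - 5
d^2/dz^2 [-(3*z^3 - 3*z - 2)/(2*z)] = -3 + 2/z^3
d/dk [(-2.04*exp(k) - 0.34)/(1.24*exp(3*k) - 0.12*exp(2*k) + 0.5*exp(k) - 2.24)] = (5.0592*exp(3*k) + 1.02*exp(2*k) - 0.0816*exp(k) + 4.7396)*exp(k)/(1.5376*exp(6*k) - 0.2976*exp(5*k) + 1.2544*exp(4*k) - 5.6752*exp(3*k) + 0.7876*exp(2*k) - 2.24*exp(k) + 5.0176)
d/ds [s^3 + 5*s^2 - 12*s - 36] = 3*s^2 + 10*s - 12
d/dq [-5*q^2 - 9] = -10*q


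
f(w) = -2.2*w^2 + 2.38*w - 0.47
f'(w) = 2.38 - 4.4*w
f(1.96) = -4.26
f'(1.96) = -6.24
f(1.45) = -1.64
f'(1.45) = -4.00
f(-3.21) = -30.78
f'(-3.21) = 16.50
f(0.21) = -0.07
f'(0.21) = 1.46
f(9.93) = -193.77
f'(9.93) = -41.31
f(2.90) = -12.07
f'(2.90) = -10.38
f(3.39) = -17.68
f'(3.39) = -12.54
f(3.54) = -19.61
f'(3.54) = -13.20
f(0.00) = -0.47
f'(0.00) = 2.38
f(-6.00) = -93.95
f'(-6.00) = 28.78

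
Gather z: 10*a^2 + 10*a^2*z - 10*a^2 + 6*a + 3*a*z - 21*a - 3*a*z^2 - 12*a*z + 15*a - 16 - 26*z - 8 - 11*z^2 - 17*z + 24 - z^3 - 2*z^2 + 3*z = -z^3 + z^2*(-3*a - 13) + z*(10*a^2 - 9*a - 40)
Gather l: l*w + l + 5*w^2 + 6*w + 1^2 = l*(w + 1) + 5*w^2 + 6*w + 1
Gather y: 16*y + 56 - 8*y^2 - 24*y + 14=-8*y^2 - 8*y + 70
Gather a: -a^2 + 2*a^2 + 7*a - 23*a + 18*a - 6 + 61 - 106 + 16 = a^2 + 2*a - 35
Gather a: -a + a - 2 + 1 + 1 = 0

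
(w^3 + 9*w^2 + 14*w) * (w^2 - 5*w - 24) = w^5 + 4*w^4 - 55*w^3 - 286*w^2 - 336*w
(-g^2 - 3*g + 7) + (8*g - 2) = -g^2 + 5*g + 5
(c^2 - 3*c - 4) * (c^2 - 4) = c^4 - 3*c^3 - 8*c^2 + 12*c + 16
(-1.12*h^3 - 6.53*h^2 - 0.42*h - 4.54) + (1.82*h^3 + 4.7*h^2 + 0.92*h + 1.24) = 0.7*h^3 - 1.83*h^2 + 0.5*h - 3.3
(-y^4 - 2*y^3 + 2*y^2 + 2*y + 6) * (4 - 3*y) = 3*y^5 + 2*y^4 - 14*y^3 + 2*y^2 - 10*y + 24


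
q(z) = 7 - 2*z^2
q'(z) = -4*z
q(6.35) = -73.64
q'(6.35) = -25.40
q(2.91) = -9.94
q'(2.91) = -11.64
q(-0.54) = 6.42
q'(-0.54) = 2.16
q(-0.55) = 6.40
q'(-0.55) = 2.20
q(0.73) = 5.93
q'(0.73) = -2.92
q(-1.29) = 3.67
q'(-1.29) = 5.16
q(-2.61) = -6.62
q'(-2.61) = 10.44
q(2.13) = -2.07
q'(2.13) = -8.52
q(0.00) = 7.00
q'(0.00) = 0.00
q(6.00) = -65.00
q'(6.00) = -24.00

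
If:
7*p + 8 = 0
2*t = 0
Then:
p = -8/7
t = 0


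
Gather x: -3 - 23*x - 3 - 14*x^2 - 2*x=-14*x^2 - 25*x - 6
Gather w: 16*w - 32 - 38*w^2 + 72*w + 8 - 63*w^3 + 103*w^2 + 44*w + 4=-63*w^3 + 65*w^2 + 132*w - 20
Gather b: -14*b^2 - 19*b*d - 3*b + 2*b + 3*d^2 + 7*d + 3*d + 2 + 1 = -14*b^2 + b*(-19*d - 1) + 3*d^2 + 10*d + 3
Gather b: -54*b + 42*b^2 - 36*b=42*b^2 - 90*b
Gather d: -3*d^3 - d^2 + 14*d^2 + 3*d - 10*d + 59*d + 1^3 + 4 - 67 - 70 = -3*d^3 + 13*d^2 + 52*d - 132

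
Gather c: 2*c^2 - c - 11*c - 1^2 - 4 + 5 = 2*c^2 - 12*c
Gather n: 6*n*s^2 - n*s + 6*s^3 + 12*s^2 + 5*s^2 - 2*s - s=n*(6*s^2 - s) + 6*s^3 + 17*s^2 - 3*s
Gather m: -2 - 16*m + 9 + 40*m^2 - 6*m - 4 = 40*m^2 - 22*m + 3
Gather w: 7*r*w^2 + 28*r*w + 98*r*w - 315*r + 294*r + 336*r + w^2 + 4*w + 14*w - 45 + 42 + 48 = 315*r + w^2*(7*r + 1) + w*(126*r + 18) + 45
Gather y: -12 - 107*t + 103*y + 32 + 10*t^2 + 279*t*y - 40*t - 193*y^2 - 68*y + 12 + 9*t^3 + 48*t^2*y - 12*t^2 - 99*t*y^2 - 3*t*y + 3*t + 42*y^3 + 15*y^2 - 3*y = 9*t^3 - 2*t^2 - 144*t + 42*y^3 + y^2*(-99*t - 178) + y*(48*t^2 + 276*t + 32) + 32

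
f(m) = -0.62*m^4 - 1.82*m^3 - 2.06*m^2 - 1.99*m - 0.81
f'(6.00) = -758.95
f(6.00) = -1283.55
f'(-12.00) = 3546.65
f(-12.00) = -9984.93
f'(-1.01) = -0.84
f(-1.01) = 0.33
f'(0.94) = -12.75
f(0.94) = -6.50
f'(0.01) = -2.03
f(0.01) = -0.83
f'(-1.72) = 1.56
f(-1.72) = 0.35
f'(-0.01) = -1.95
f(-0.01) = -0.79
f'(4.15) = -290.38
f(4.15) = -358.53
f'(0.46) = -5.28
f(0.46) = -2.37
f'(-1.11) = -0.75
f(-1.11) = 0.41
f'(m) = -2.48*m^3 - 5.46*m^2 - 4.12*m - 1.99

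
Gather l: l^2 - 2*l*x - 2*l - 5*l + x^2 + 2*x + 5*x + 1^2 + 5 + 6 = l^2 + l*(-2*x - 7) + x^2 + 7*x + 12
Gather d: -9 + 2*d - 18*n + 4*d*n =d*(4*n + 2) - 18*n - 9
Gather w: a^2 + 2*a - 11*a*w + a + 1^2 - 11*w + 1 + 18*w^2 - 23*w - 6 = a^2 + 3*a + 18*w^2 + w*(-11*a - 34) - 4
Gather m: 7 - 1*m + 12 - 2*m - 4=15 - 3*m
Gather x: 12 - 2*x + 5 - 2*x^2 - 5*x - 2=-2*x^2 - 7*x + 15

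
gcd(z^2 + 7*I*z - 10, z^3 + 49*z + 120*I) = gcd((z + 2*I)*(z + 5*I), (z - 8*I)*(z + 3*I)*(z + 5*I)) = z + 5*I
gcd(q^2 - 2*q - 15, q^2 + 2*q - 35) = q - 5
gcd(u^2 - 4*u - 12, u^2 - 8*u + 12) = u - 6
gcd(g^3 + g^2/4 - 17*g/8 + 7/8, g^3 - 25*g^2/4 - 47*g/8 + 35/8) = g - 1/2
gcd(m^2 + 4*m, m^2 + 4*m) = m^2 + 4*m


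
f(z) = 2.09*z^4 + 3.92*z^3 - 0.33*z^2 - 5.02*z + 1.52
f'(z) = 8.36*z^3 + 11.76*z^2 - 0.66*z - 5.02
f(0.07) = 1.17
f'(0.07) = -5.01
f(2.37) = 105.89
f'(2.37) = 170.76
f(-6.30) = 2332.23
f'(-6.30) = -1624.50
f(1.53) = 18.56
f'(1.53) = 51.44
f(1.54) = 19.08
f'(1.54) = 52.39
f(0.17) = 0.68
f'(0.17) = -4.75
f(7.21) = 7065.31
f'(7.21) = 3734.93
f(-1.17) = 4.58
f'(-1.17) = -1.54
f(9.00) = 16499.78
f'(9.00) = 7036.04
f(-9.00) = 10874.78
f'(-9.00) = -5140.96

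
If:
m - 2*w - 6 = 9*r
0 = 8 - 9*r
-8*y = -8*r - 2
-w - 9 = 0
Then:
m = -4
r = 8/9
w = -9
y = 41/36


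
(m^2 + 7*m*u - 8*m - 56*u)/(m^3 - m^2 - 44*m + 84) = (m^2 + 7*m*u - 8*m - 56*u)/(m^3 - m^2 - 44*m + 84)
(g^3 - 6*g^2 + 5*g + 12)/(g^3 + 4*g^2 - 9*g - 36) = (g^2 - 3*g - 4)/(g^2 + 7*g + 12)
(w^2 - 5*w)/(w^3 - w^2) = (w - 5)/(w*(w - 1))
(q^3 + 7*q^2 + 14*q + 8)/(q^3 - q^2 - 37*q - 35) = (q^2 + 6*q + 8)/(q^2 - 2*q - 35)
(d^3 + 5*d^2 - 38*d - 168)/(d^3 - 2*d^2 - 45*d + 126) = (d + 4)/(d - 3)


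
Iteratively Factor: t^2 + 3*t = (t)*(t + 3)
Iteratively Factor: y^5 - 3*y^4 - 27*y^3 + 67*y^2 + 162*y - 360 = (y + 3)*(y^4 - 6*y^3 - 9*y^2 + 94*y - 120) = (y - 5)*(y + 3)*(y^3 - y^2 - 14*y + 24) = (y - 5)*(y - 2)*(y + 3)*(y^2 + y - 12) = (y - 5)*(y - 3)*(y - 2)*(y + 3)*(y + 4)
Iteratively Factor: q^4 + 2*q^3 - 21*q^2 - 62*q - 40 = (q + 4)*(q^3 - 2*q^2 - 13*q - 10) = (q + 2)*(q + 4)*(q^2 - 4*q - 5) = (q + 1)*(q + 2)*(q + 4)*(q - 5)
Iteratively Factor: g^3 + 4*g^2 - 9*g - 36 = (g + 3)*(g^2 + g - 12) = (g - 3)*(g + 3)*(g + 4)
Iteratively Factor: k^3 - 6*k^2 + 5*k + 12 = (k + 1)*(k^2 - 7*k + 12) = (k - 4)*(k + 1)*(k - 3)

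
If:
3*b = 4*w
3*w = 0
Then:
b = 0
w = 0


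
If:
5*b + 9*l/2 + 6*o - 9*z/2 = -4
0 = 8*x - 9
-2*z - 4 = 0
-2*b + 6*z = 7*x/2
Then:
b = -255/32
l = 859/144 - 4*o/3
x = 9/8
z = -2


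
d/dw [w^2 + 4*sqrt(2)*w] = 2*w + 4*sqrt(2)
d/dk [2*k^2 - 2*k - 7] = 4*k - 2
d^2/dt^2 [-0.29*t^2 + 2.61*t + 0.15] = -0.580000000000000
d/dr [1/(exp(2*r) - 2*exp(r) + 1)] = 2*(1 - exp(r))*exp(r)/(exp(2*r) - 2*exp(r) + 1)^2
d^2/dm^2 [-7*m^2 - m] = -14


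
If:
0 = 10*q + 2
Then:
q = -1/5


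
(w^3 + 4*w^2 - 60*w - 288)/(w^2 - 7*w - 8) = (w^2 + 12*w + 36)/(w + 1)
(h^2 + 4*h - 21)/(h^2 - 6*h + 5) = (h^2 + 4*h - 21)/(h^2 - 6*h + 5)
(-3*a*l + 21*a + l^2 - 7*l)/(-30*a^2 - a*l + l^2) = (3*a*l - 21*a - l^2 + 7*l)/(30*a^2 + a*l - l^2)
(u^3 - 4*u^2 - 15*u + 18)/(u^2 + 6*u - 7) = (u^2 - 3*u - 18)/(u + 7)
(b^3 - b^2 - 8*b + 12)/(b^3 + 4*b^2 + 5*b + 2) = (b^3 - b^2 - 8*b + 12)/(b^3 + 4*b^2 + 5*b + 2)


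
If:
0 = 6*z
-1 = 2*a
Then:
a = -1/2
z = 0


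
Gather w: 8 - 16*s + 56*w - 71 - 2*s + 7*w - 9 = -18*s + 63*w - 72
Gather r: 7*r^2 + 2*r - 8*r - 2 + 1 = 7*r^2 - 6*r - 1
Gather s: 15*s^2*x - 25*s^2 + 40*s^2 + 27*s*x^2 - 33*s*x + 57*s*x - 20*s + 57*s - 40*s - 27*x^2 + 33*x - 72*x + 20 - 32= s^2*(15*x + 15) + s*(27*x^2 + 24*x - 3) - 27*x^2 - 39*x - 12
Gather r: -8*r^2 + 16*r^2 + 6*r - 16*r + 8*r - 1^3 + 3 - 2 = 8*r^2 - 2*r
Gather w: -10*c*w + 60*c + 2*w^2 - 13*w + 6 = 60*c + 2*w^2 + w*(-10*c - 13) + 6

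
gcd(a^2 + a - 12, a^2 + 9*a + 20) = a + 4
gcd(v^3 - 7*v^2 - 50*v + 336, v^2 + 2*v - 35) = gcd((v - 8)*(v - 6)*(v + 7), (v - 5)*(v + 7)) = v + 7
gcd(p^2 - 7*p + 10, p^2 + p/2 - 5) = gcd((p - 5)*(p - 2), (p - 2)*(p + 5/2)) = p - 2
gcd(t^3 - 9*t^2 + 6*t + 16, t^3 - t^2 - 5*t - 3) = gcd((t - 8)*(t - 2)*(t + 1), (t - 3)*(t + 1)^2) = t + 1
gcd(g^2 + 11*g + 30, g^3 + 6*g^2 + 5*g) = g + 5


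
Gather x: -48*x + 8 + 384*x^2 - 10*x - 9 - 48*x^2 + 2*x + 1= 336*x^2 - 56*x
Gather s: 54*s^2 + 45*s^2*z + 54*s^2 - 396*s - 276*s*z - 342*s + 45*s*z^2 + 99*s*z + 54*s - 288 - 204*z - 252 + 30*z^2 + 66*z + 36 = s^2*(45*z + 108) + s*(45*z^2 - 177*z - 684) + 30*z^2 - 138*z - 504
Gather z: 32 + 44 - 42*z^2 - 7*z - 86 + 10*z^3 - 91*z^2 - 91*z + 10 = 10*z^3 - 133*z^2 - 98*z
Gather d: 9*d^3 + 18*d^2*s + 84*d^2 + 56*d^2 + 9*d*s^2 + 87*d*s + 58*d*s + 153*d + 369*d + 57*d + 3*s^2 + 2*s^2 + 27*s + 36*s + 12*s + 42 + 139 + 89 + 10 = 9*d^3 + d^2*(18*s + 140) + d*(9*s^2 + 145*s + 579) + 5*s^2 + 75*s + 280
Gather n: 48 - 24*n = 48 - 24*n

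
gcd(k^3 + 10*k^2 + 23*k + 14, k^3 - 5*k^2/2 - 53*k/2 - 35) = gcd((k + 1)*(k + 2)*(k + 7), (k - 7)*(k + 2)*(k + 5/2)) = k + 2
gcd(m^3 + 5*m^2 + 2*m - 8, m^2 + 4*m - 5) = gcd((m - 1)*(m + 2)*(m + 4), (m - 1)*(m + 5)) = m - 1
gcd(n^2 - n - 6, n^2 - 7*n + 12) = n - 3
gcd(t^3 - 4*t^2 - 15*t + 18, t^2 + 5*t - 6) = t - 1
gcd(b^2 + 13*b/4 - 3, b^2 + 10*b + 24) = b + 4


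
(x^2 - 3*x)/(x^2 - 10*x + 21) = x/(x - 7)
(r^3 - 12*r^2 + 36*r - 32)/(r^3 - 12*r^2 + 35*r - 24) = (r^2 - 4*r + 4)/(r^2 - 4*r + 3)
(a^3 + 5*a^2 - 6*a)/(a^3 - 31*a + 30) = a/(a - 5)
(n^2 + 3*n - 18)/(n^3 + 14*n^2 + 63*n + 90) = (n - 3)/(n^2 + 8*n + 15)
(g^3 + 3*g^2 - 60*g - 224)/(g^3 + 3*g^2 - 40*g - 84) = (g^2 - 4*g - 32)/(g^2 - 4*g - 12)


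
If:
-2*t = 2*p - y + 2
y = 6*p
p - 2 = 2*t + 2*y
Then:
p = 0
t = -1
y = 0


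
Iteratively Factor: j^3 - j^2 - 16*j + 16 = (j - 4)*(j^2 + 3*j - 4) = (j - 4)*(j + 4)*(j - 1)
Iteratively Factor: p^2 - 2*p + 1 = (p - 1)*(p - 1)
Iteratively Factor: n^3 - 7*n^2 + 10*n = (n - 5)*(n^2 - 2*n) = (n - 5)*(n - 2)*(n)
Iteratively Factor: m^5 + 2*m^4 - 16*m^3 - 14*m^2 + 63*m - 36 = (m + 4)*(m^4 - 2*m^3 - 8*m^2 + 18*m - 9) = (m - 1)*(m + 4)*(m^3 - m^2 - 9*m + 9) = (m - 1)*(m + 3)*(m + 4)*(m^2 - 4*m + 3) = (m - 1)^2*(m + 3)*(m + 4)*(m - 3)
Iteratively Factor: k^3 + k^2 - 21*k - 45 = (k + 3)*(k^2 - 2*k - 15) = (k - 5)*(k + 3)*(k + 3)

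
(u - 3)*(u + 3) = u^2 - 9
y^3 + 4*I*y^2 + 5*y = y*(y - I)*(y + 5*I)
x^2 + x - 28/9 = (x - 4/3)*(x + 7/3)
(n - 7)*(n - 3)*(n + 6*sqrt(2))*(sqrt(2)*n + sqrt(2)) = sqrt(2)*n^4 - 9*sqrt(2)*n^3 + 12*n^3 - 108*n^2 + 11*sqrt(2)*n^2 + 21*sqrt(2)*n + 132*n + 252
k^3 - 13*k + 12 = (k - 3)*(k - 1)*(k + 4)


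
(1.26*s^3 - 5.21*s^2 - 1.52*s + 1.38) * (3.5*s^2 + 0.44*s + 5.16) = 4.41*s^5 - 17.6806*s^4 - 1.1108*s^3 - 22.7224*s^2 - 7.236*s + 7.1208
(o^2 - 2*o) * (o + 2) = o^3 - 4*o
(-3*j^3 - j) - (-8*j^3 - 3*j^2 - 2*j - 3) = 5*j^3 + 3*j^2 + j + 3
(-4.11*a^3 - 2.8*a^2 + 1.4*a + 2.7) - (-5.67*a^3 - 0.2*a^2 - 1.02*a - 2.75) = 1.56*a^3 - 2.6*a^2 + 2.42*a + 5.45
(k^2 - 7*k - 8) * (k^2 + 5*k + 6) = k^4 - 2*k^3 - 37*k^2 - 82*k - 48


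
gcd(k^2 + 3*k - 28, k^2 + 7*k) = k + 7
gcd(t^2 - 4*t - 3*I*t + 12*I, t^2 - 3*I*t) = t - 3*I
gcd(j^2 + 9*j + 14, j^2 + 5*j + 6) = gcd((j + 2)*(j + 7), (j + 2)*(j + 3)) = j + 2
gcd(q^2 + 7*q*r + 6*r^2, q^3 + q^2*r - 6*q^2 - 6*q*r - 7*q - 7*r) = q + r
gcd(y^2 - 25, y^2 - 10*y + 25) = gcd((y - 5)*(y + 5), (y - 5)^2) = y - 5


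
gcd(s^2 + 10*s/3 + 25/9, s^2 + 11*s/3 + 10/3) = s + 5/3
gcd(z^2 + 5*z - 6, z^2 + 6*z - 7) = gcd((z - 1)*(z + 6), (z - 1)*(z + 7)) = z - 1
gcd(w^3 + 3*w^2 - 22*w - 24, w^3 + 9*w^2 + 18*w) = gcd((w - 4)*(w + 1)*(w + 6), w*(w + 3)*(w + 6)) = w + 6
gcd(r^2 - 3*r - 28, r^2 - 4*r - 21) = r - 7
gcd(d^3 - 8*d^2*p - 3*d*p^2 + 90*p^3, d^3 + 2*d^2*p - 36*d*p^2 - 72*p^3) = -d + 6*p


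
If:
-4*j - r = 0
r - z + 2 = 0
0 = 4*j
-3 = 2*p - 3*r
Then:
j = 0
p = -3/2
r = 0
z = 2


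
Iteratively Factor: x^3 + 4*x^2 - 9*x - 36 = (x + 3)*(x^2 + x - 12) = (x - 3)*(x + 3)*(x + 4)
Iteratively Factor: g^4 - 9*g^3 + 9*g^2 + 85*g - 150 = (g - 5)*(g^3 - 4*g^2 - 11*g + 30) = (g - 5)*(g - 2)*(g^2 - 2*g - 15) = (g - 5)*(g - 2)*(g + 3)*(g - 5)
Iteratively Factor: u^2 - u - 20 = (u - 5)*(u + 4)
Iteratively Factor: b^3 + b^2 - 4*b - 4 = (b - 2)*(b^2 + 3*b + 2) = (b - 2)*(b + 1)*(b + 2)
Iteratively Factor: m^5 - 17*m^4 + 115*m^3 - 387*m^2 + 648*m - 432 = (m - 4)*(m^4 - 13*m^3 + 63*m^2 - 135*m + 108) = (m - 4)*(m - 3)*(m^3 - 10*m^2 + 33*m - 36) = (m - 4)^2*(m - 3)*(m^2 - 6*m + 9) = (m - 4)^2*(m - 3)^2*(m - 3)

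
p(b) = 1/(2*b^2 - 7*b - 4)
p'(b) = (7 - 4*b)/(2*b^2 - 7*b - 4)^2 = (7 - 4*b)/(-2*b^2 + 7*b + 4)^2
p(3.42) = -0.22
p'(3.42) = -0.32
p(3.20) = -0.17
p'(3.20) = -0.17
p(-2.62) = 0.04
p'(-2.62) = 0.02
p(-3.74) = 0.02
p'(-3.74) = 0.01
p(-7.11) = 0.01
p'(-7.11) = 0.00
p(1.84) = -0.10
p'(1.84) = -0.00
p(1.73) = -0.10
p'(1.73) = 0.00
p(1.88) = -0.10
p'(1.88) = -0.01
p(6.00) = 0.04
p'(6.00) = -0.03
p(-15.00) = 0.00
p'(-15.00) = 0.00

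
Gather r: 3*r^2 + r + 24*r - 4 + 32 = 3*r^2 + 25*r + 28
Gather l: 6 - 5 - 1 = 0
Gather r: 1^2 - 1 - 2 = -2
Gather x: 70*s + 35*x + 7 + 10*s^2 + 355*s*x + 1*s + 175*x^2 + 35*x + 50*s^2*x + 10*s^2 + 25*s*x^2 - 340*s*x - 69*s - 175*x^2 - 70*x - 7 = 20*s^2 + 25*s*x^2 + 2*s + x*(50*s^2 + 15*s)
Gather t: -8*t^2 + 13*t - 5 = -8*t^2 + 13*t - 5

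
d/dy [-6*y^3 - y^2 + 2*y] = -18*y^2 - 2*y + 2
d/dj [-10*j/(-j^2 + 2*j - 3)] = 10*(3 - j^2)/(j^4 - 4*j^3 + 10*j^2 - 12*j + 9)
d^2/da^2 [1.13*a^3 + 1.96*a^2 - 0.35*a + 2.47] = 6.78*a + 3.92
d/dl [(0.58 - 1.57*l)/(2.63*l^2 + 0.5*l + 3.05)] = (4.1291*l^2 - 3.0508*l - 5.0785)/(6.9169*l^4 + 2.63*l^3 + 16.293*l^2 + 3.05*l + 9.3025)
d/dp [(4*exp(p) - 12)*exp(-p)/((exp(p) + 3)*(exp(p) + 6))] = 8*(-exp(3*p) + 27*exp(p) + 27)*exp(-p)/(exp(4*p) + 18*exp(3*p) + 117*exp(2*p) + 324*exp(p) + 324)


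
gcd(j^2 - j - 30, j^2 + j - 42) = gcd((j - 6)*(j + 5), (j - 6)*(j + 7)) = j - 6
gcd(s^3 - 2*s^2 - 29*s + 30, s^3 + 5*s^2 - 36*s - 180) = s^2 - s - 30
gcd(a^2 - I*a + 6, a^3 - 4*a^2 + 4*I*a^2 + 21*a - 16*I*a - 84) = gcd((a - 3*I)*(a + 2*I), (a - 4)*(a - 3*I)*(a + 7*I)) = a - 3*I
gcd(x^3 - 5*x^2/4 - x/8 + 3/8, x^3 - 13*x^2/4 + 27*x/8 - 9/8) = x^2 - 7*x/4 + 3/4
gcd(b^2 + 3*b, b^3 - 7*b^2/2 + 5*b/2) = b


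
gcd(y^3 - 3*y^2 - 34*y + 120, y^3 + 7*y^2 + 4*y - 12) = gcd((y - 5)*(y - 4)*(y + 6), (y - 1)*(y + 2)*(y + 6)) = y + 6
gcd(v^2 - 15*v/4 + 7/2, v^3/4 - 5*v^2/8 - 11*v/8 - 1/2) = 1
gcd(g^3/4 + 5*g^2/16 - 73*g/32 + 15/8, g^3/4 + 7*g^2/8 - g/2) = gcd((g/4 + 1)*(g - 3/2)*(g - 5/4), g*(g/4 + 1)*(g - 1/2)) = g + 4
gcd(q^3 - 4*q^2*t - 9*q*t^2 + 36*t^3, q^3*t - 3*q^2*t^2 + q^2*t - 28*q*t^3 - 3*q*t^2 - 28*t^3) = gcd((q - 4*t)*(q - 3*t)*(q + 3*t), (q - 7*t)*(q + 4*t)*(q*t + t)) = 1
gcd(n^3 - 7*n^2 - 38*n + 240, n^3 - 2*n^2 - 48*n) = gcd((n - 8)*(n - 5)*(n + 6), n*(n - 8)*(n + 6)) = n^2 - 2*n - 48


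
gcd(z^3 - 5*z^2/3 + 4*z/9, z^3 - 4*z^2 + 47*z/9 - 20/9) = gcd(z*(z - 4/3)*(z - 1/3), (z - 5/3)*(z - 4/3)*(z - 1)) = z - 4/3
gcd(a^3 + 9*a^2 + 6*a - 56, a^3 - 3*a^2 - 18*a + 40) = a^2 + 2*a - 8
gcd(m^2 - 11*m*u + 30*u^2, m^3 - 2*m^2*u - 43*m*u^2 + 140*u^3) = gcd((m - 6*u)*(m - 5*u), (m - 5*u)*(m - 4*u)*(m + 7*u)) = -m + 5*u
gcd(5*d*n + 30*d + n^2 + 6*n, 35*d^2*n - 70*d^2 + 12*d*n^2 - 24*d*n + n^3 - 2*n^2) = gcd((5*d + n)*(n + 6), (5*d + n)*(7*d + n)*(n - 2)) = 5*d + n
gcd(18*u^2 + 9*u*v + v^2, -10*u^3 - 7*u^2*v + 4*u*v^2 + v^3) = 1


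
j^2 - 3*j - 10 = (j - 5)*(j + 2)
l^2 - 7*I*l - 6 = (l - 6*I)*(l - I)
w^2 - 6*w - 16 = (w - 8)*(w + 2)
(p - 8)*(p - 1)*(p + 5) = p^3 - 4*p^2 - 37*p + 40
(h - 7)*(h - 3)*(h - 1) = h^3 - 11*h^2 + 31*h - 21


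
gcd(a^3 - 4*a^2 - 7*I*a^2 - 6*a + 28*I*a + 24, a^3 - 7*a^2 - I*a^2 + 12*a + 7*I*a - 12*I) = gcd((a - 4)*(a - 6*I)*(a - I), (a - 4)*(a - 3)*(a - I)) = a^2 + a*(-4 - I) + 4*I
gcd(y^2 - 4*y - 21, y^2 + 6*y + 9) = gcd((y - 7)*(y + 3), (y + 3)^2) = y + 3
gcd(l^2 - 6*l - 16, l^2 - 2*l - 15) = 1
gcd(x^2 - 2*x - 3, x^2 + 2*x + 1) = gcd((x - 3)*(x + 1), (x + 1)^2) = x + 1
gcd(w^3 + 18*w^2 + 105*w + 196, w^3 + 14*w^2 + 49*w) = w^2 + 14*w + 49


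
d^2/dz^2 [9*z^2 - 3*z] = 18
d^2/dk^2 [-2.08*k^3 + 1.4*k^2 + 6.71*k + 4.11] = 2.8 - 12.48*k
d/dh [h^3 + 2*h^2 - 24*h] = 3*h^2 + 4*h - 24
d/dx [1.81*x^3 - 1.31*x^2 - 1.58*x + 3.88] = 5.43*x^2 - 2.62*x - 1.58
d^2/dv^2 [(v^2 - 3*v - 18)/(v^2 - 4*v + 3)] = 2*(v^3 - 63*v^2 + 243*v - 261)/(v^6 - 12*v^5 + 57*v^4 - 136*v^3 + 171*v^2 - 108*v + 27)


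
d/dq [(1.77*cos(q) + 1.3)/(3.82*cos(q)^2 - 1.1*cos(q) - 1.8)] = (6.7614*cos(q)^2 + 9.932*cos(q) + 1.756)*sin(q)/(14.5924*cos(q)^4 - 8.404*cos(q)^3 - 12.542*cos(q)^2 + 3.96*cos(q) + 3.24)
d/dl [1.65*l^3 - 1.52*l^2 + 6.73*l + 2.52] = 4.95*l^2 - 3.04*l + 6.73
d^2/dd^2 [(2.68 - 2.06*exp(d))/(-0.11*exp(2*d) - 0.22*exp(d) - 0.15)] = (0.024926*exp(4*d) - 0.179564*exp(3*d) - 0.398508*exp(2*d) - 0.020812*exp(d) + 0.13479)*exp(d)/(0.001331*exp(6*d) + 0.007986*exp(5*d) + 0.021417*exp(4*d) + 0.032428*exp(3*d) + 0.029205*exp(2*d) + 0.01485*exp(d) + 0.003375)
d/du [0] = 0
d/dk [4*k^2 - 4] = 8*k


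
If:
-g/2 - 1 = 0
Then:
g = -2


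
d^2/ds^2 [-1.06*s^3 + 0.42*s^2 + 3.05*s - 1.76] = 0.84 - 6.36*s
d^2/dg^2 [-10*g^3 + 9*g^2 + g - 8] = 18 - 60*g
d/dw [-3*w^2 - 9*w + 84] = -6*w - 9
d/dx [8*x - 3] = 8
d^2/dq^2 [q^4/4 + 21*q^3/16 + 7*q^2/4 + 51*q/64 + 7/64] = 3*q^2 + 63*q/8 + 7/2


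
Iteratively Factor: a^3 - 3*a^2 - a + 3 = (a - 3)*(a^2 - 1) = (a - 3)*(a + 1)*(a - 1)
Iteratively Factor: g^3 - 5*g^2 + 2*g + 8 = (g + 1)*(g^2 - 6*g + 8) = (g - 4)*(g + 1)*(g - 2)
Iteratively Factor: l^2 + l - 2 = (l - 1)*(l + 2)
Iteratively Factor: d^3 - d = (d - 1)*(d^2 + d) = (d - 1)*(d + 1)*(d)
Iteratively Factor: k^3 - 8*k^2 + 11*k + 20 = (k + 1)*(k^2 - 9*k + 20) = (k - 4)*(k + 1)*(k - 5)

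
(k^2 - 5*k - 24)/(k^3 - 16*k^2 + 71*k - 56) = (k + 3)/(k^2 - 8*k + 7)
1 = 1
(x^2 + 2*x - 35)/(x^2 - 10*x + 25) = (x + 7)/(x - 5)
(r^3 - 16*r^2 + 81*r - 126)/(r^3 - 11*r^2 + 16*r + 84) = (r - 3)/(r + 2)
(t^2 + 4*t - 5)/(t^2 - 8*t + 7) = (t + 5)/(t - 7)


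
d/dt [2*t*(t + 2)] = 4*t + 4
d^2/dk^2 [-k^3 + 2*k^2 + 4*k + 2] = 4 - 6*k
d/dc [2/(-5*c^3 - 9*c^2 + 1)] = 6*c*(5*c + 6)/(5*c^3 + 9*c^2 - 1)^2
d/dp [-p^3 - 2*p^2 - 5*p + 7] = -3*p^2 - 4*p - 5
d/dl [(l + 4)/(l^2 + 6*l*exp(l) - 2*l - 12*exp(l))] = (l^2 + 6*l*exp(l) - 2*l - 2*(l + 4)*(3*l*exp(l) + l - 3*exp(l) - 1) - 12*exp(l))/(l^2 + 6*l*exp(l) - 2*l - 12*exp(l))^2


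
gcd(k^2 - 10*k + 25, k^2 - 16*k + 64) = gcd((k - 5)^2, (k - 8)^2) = 1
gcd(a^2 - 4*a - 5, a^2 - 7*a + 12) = 1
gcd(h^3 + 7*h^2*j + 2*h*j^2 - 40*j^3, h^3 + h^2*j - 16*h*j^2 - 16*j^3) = h + 4*j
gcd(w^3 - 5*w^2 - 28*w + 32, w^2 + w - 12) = w + 4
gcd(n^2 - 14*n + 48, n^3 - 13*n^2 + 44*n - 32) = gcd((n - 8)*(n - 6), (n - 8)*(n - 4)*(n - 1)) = n - 8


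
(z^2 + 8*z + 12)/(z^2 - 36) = (z + 2)/(z - 6)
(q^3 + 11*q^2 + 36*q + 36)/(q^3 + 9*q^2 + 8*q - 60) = (q^2 + 5*q + 6)/(q^2 + 3*q - 10)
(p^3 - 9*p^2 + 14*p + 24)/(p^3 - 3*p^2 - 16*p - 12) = (p - 4)/(p + 2)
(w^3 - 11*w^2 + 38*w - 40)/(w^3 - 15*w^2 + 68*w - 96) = (w^2 - 7*w + 10)/(w^2 - 11*w + 24)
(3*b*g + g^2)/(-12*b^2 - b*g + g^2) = -g/(4*b - g)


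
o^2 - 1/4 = (o - 1/2)*(o + 1/2)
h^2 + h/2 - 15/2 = (h - 5/2)*(h + 3)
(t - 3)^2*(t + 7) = t^3 + t^2 - 33*t + 63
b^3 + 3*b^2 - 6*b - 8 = (b - 2)*(b + 1)*(b + 4)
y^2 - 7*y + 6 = (y - 6)*(y - 1)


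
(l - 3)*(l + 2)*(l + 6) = l^3 + 5*l^2 - 12*l - 36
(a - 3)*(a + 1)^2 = a^3 - a^2 - 5*a - 3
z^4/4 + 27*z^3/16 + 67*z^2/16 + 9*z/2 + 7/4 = (z/2 + 1/2)*(z/2 + 1)*(z + 7/4)*(z + 2)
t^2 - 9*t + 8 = (t - 8)*(t - 1)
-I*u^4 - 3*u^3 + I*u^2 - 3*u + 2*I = (u - 2*I)*(u - I)^2*(-I*u + 1)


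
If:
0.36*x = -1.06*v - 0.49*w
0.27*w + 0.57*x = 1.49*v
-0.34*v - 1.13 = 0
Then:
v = -3.32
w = 20.82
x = -18.55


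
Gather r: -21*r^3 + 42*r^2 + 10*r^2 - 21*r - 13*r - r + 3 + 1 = -21*r^3 + 52*r^2 - 35*r + 4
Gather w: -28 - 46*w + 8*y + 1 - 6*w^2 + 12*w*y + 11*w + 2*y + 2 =-6*w^2 + w*(12*y - 35) + 10*y - 25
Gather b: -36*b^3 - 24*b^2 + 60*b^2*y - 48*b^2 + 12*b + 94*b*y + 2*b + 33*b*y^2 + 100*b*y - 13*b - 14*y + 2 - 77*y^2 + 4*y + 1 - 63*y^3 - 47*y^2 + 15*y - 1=-36*b^3 + b^2*(60*y - 72) + b*(33*y^2 + 194*y + 1) - 63*y^3 - 124*y^2 + 5*y + 2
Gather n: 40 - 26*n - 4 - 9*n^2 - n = -9*n^2 - 27*n + 36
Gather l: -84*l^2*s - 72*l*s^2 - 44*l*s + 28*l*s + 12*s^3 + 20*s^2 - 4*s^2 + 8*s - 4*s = -84*l^2*s + l*(-72*s^2 - 16*s) + 12*s^3 + 16*s^2 + 4*s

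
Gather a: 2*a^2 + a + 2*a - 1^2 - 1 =2*a^2 + 3*a - 2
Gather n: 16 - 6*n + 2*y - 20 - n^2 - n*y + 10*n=-n^2 + n*(4 - y) + 2*y - 4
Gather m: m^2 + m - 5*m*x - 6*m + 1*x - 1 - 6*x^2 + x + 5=m^2 + m*(-5*x - 5) - 6*x^2 + 2*x + 4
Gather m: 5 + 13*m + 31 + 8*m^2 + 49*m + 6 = 8*m^2 + 62*m + 42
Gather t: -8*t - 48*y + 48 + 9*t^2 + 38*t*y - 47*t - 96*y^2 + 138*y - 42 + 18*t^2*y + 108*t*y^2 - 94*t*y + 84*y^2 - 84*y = t^2*(18*y + 9) + t*(108*y^2 - 56*y - 55) - 12*y^2 + 6*y + 6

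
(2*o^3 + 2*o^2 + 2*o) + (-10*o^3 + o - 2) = -8*o^3 + 2*o^2 + 3*o - 2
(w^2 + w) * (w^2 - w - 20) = w^4 - 21*w^2 - 20*w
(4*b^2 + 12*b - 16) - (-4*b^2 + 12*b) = 8*b^2 - 16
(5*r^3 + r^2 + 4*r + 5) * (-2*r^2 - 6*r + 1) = -10*r^5 - 32*r^4 - 9*r^3 - 33*r^2 - 26*r + 5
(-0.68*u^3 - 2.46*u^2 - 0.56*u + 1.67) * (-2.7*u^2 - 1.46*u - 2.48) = 1.836*u^5 + 7.6348*u^4 + 6.79*u^3 + 2.4094*u^2 - 1.0494*u - 4.1416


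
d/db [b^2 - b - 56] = 2*b - 1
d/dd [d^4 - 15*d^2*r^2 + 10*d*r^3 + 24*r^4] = 4*d^3 - 30*d*r^2 + 10*r^3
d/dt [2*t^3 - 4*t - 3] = 6*t^2 - 4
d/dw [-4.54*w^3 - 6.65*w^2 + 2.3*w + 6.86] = -13.62*w^2 - 13.3*w + 2.3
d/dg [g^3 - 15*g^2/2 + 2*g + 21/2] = 3*g^2 - 15*g + 2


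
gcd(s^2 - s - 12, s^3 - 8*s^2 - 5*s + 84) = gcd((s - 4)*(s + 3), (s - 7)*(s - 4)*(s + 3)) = s^2 - s - 12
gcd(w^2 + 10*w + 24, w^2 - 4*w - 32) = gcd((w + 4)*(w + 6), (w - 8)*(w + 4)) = w + 4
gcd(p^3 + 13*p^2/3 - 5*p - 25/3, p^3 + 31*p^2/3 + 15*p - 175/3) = p^2 + 10*p/3 - 25/3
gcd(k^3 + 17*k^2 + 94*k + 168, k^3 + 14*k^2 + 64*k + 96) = k^2 + 10*k + 24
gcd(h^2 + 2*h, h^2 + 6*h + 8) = h + 2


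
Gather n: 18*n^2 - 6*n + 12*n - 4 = 18*n^2 + 6*n - 4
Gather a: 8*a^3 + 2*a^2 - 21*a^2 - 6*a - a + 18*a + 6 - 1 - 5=8*a^3 - 19*a^2 + 11*a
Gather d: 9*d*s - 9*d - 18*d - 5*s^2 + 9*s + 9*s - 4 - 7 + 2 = d*(9*s - 27) - 5*s^2 + 18*s - 9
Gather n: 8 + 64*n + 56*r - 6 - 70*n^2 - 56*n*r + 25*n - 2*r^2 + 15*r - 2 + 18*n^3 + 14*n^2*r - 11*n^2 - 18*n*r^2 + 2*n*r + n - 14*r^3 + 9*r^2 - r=18*n^3 + n^2*(14*r - 81) + n*(-18*r^2 - 54*r + 90) - 14*r^3 + 7*r^2 + 70*r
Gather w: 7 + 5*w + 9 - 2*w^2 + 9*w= -2*w^2 + 14*w + 16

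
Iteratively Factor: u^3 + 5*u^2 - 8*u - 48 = (u - 3)*(u^2 + 8*u + 16) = (u - 3)*(u + 4)*(u + 4)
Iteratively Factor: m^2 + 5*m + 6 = (m + 3)*(m + 2)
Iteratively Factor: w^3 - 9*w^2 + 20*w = (w)*(w^2 - 9*w + 20) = w*(w - 4)*(w - 5)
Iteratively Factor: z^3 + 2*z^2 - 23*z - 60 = (z - 5)*(z^2 + 7*z + 12) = (z - 5)*(z + 3)*(z + 4)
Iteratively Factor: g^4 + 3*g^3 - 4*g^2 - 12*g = (g + 3)*(g^3 - 4*g) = (g - 2)*(g + 3)*(g^2 + 2*g) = (g - 2)*(g + 2)*(g + 3)*(g)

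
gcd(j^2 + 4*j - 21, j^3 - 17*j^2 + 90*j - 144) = j - 3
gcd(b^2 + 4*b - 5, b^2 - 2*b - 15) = 1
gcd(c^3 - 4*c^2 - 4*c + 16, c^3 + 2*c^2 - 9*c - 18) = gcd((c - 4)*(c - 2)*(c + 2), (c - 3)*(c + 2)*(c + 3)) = c + 2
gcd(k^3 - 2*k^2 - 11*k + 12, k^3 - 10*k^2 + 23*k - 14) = k - 1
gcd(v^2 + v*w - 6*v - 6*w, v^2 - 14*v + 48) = v - 6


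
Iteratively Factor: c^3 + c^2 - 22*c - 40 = (c + 4)*(c^2 - 3*c - 10) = (c - 5)*(c + 4)*(c + 2)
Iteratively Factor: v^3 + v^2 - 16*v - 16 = (v - 4)*(v^2 + 5*v + 4) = (v - 4)*(v + 1)*(v + 4)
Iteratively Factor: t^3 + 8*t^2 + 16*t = (t + 4)*(t^2 + 4*t) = (t + 4)^2*(t)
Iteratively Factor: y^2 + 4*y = (y)*(y + 4)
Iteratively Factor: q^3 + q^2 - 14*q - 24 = (q + 2)*(q^2 - q - 12) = (q - 4)*(q + 2)*(q + 3)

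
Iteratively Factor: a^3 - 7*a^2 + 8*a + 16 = (a + 1)*(a^2 - 8*a + 16) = (a - 4)*(a + 1)*(a - 4)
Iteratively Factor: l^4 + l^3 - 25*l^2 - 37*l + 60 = (l - 5)*(l^3 + 6*l^2 + 5*l - 12) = (l - 5)*(l + 4)*(l^2 + 2*l - 3) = (l - 5)*(l - 1)*(l + 4)*(l + 3)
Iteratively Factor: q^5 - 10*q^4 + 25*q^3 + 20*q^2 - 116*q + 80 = (q - 5)*(q^4 - 5*q^3 + 20*q - 16) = (q - 5)*(q + 2)*(q^3 - 7*q^2 + 14*q - 8) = (q - 5)*(q - 2)*(q + 2)*(q^2 - 5*q + 4) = (q - 5)*(q - 4)*(q - 2)*(q + 2)*(q - 1)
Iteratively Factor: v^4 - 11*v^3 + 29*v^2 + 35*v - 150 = (v - 5)*(v^3 - 6*v^2 - v + 30) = (v - 5)*(v - 3)*(v^2 - 3*v - 10) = (v - 5)*(v - 3)*(v + 2)*(v - 5)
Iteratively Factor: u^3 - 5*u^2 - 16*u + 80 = (u - 5)*(u^2 - 16) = (u - 5)*(u + 4)*(u - 4)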